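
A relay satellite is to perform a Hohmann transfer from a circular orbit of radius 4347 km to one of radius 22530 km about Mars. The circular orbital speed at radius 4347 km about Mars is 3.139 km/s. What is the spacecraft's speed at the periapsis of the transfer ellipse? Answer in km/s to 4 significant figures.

From the circular-orbit relation v² = μ/r at r = 4347 km: μ = v²r = (3.139)² × 4347 = 42832.4 km³/s².
Transfer-ellipse semi-major axis a_t = (r₁ + r₂)/2 = (4347 + 22530)/2 = 13438.5 km.
At periapsis, r = 4347 km.
Vis-viva: v = √[μ(2/r − 1/a_t)] = √[42832.4 × (2/4347 − 1/13438.5)] = 4.064 km/s.

v = 4.064 km/s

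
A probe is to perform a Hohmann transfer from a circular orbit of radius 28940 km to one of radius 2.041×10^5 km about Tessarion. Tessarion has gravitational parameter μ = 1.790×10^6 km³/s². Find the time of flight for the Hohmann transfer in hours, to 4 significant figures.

Semi-major axis of the transfer orbit: a_t = (28940 + 2.041×10^5)/2 = 1.1652×10^5 km.
Half the transfer-orbit period gives t = π√(a_t³/μ) = 93400 s.
Converting: 93400 s ÷ 3600 s/hour = 25.94 hours.

t = 25.94 hours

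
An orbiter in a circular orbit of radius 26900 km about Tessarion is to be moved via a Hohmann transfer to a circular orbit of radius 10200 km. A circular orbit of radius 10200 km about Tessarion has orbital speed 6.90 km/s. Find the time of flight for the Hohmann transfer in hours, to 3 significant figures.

From the circular-orbit relation v² = μ/r at r = 10200 km: μ = v²r = (6.90)² × 10200 = 4.85622×10^5 km³/s².
The Hohmann ellipse has a_t = (r₁ + r₂)/2 = 18550 km.
Transfer time t = π√(a_t³/μ) = π√((18550)³ / 4.85622×10^5) = 11390 s.
Converting: 11390 s ÷ 3600 s/hour = 3.16 hours.

t = 3.16 hours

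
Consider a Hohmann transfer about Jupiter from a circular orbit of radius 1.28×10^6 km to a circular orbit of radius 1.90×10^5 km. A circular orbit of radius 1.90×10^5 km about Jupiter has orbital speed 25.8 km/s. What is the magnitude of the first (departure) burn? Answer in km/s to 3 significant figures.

From the circular-orbit relation v² = μ/r at r = 1.90×10^5 km: μ = v²r = (25.8)² × 1.90×10^5 = 1.26472×10^8 km³/s².
The Hohmann ellipse has a_t = (r₁ + r₂)/2 = 7.350×10^5 km.
On the circular orbit at r = 1.280×10^6 km, v_c = √(μ/r) = 9.940 km/s.
Transfer-orbit speed at the same r (vis-viva, a = a_t): v_t = √[μ(2/r − 1/a_t)] = 5.054 km/s.
Δv₁ = |v_t − v_c| = |5.054 − 9.940| = 4.886 km/s.

Δv₁ = 4.89 km/s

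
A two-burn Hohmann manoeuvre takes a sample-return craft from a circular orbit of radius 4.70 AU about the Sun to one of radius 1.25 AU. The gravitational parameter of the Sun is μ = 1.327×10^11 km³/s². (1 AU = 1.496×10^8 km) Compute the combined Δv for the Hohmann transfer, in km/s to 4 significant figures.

Δv = 11.68 km/s

In km: r₁ = 4.70 × 1.496×10^8 = 7.0312×10^8 km; r₂ = 1.25 × 1.496×10^8 = 1.870×10^8 km.
Semi-major axis of the transfer orbit: a_t = (7.0312×10^8 + 1.870×10^8)/2 = 4.4506×10^8 km.
Circular speed at r₁: v₁ = √(μ/r₁) = √(1.327×10^11/7.0312×10^8) = 13.738 km/s.
On the transfer ellipse at r₁, vis-viva equation gives v_a = √[μ(2/r₁ − 1/a_t)] = 8.9050 km/s.
First burn Δv₁ = |v_a − v₁| = 4.833 km/s.
At r₂, v₂ = √(μ/r₂) = 26.639 km/s.
Transfer-orbit speed at r₂: v_p = √[μ(2/r₂ − 1/a_t)] = 33.483 km/s.
Second burn Δv₂ = |v₂ − v_p| = 6.844 km/s.
Total Δv = Δv₁ + Δv₂ = 11.68 km/s.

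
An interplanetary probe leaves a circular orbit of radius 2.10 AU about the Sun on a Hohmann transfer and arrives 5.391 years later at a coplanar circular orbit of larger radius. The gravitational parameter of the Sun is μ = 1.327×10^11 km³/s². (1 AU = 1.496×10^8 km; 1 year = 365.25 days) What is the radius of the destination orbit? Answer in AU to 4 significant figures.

In km: r₁ = 2.10 × 1.496×10^8 = 3.1416×10^8 km.
Transfer time t = 5.391 years × 365.25 × 86400 s = 1.701270216×10^8 s, and t = π√(a_t³/μ).
So a_t = (μ t²/π²)^(1/3) = (1.327×10^11 × (1.701270216×10^8)² / π²)^(1/3) = 7.3008×10^8 km.
Since a_t = (r₁ + r₂)/2, r₂ = 2a_t − r₁ = 2×7.3008×10^8 − 3.1416×10^8 = 1.146×10^9 km.
In AU: r₂ = 1.146×10^9 / 1.496×10^8 = 7.660 AU.

r₂ = 7.660 AU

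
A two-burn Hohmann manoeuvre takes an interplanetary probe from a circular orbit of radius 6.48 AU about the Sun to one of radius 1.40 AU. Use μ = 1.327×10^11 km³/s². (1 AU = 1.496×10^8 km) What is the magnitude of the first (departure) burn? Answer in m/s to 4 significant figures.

In km: r₁ = 6.48 × 1.496×10^8 = 9.69408×10^8 km; r₂ = 1.40 × 1.496×10^8 = 2.0944×10^8 km.
The Hohmann ellipse has a_t = (r₁ + r₂)/2 = 5.89424×10^8 km.
Circular speed at r = 9.69408×10^8 km: v_c = √(μ/r) = 11.70 km/s.
Vis-viva on the transfer ellipse at r = 9.69408×10^8 km gives v_t = √[μ(2/r − 1/a_t)] = 6.974 km/s.
Δv₁ = |v_t − v_c| = |6.974 − 11.70| = 4.726 km/s.

Δv₁ = 4726 m/s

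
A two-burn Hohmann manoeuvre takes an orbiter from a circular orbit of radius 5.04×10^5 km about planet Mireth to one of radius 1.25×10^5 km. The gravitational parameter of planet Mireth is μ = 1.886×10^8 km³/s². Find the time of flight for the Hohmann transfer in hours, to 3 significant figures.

Semi-major axis of the transfer orbit: a_t = (5.040×10^5 + 1.250×10^5)/2 = 3.145×10^5 km.
By Kepler's third law the transfer-orbit period is T = 2π√(a_t³/μ), so t = T/2 = 40350 s.
Converting: 40350 s ÷ 3600 s/hour = 11.2 hours.

t = 11.2 hours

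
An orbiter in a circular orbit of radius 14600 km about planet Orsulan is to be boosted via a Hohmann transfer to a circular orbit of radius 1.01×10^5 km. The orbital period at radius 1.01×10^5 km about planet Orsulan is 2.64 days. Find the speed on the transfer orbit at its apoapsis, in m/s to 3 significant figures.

From Kepler's third law T² = 4π²r³/μ at r = 1.01×10^5 km, T = 2.64 days = 2.64 × 86400 s = 2.28096×10^5 s: μ = 4π²r³/T² = 7.81787×10^5 km³/s².
Semi-major axis of the transfer orbit: a_t = (14600 + 1.010×10^5)/2 = 57800 km.
At apoapsis, r = 1.010×10^5 km.
From the vis-viva equation, v = √[μ(2/r − 1/a_t)] = 1.398 km/s.

v = 1400 m/s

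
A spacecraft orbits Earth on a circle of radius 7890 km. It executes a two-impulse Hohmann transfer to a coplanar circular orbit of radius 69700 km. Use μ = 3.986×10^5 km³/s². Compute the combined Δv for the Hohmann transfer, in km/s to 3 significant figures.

Δv = 3.73 km/s

Transfer-ellipse semi-major axis a_t = (r₁ + r₂)/2 = (7890 + 69700)/2 = 38795 km.
At r₁ the circular-orbit speed is v₁ = √(μ/r₁) = 7.108 km/s.
Transfer-orbit speed at r₁ (vis-viva equation): v_p = √[μ(2/r₁ − 1/a_t)] = 9.527 km/s.
First burn Δv₁ = |v_p − v₁| = 2.419 km/s.
Circular speed at r₂: v₂ = √(μ/r₂) = 2.391 km/s.
Transfer-orbit speed at r₂: v_a = √[μ(2/r₂ − 1/a_t)] = 1.078 km/s.
Second burn Δv₂ = |v₂ − v_a| = 1.313 km/s.
Δv = Δv₁ + Δv₂ = 2.419 + 1.313 = 3.732 km/s.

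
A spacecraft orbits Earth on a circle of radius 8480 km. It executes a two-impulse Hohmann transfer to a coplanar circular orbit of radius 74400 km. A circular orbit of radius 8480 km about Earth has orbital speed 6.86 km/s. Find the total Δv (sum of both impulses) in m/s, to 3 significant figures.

Δv = 3600 m/s

From the circular-orbit relation v² = μ/r at r = 8480 km: μ = v²r = (6.86)² × 8480 = 3.99065×10^5 km³/s².
Semi-major axis of the transfer orbit: a_t = (8480 + 74400)/2 = 41440 km.
At r₁ the circular-orbit speed is v₁ = √(μ/r₁) = 6.860 km/s.
Transfer-orbit speed at r₁ (vis-viva): v_p = √[μ(2/r₁ − 1/a_t)] = 9.192 km/s.
First burn Δv₁ = |v_p − v₁| = 2.332 km/s.
Circular speed at r₂: v₂ = √(μ/r₂) = 2.316 km/s.
Transfer-orbit speed at r₂: v_a = √[μ(2/r₂ − 1/a_t)] = 1.048 km/s.
Second burn Δv₂ = |v₂ − v_a| = 1.268 km/s.
Total Δv = Δv₁ + Δv₂ = 3.600 km/s.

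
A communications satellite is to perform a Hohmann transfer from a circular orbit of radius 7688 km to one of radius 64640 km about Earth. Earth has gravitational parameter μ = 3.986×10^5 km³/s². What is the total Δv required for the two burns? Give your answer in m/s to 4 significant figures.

Δv = 3764 m/s

Transfer-ellipse semi-major axis a_t = (r₁ + r₂)/2 = (7688 + 64640)/2 = 36164 km.
At r₁ the circular-orbit speed is v₁ = √(μ/r₁) = 7.2005 km/s.
On the transfer ellipse at r₁, vis-viva gives v_p = √[μ(2/r₁ − 1/a_t)] = 9.6266 km/s.
First burn Δv₁ = |v_p − v₁| = 2.426 km/s.
At r₂, v₂ = √(μ/r₂) = 2.483 km/s.
Transfer-orbit speed at r₂: v_a = √[μ(2/r₂ − 1/a_t)] = 1.145 km/s.
Second burn Δv₂ = |v₂ − v_a| = 1.338 km/s.
Δv = Δv₁ + Δv₂ = 2.426 + 1.338 = 3.764 km/s.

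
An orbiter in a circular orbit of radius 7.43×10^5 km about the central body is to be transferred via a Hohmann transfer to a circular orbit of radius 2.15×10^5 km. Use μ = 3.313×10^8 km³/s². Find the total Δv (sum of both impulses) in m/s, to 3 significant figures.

Δv = 16600 m/s

Transfer-ellipse semi-major axis a_t = (r₁ + r₂)/2 = (7.430×10^5 + 2.150×10^5)/2 = 4.790×10^5 km.
At r₁ the circular-orbit speed is v₁ = √(μ/r₁) = 21.116 km/s.
Transfer-orbit speed at r₁ (vis-viva): v_a = √[μ(2/r₁ − 1/a_t)] = 14.147 km/s.
First burn Δv₁ = |v_a − v₁| = 6.969 km/s.
At r₂, v₂ = √(μ/r₂) = 39.255 km/s.
Transfer-orbit speed at r₂: v_p = √[μ(2/r₂ − 1/a_t)] = 48.890 km/s.
Second burn Δv₂ = |v₂ − v_p| = 9.635 km/s.
Δv = Δv₁ + Δv₂ = 6.969 + 9.635 = 16.60 km/s.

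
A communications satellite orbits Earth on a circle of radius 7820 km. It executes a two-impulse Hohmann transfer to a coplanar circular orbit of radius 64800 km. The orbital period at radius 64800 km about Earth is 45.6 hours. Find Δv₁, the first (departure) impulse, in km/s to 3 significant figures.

From Kepler's third law T² = 4π²r³/μ at r = 64800 km, T = 45.6 hours = 45.6 × 3600 s = 1.6416×10^5 s: μ = 4π²r³/T² = 3.98612×10^5 km³/s².
Semi-major axis of the transfer orbit: a_t = (7820 + 64800)/2 = 36310 km.
Circular speed at r = 7820 km: v_c = √(μ/r) = 7.140 km/s.
Vis-viva on the transfer ellipse at r = 7820 km gives v_t = √[μ(2/r − 1/a_t)] = 9.538 km/s.
Δv₁ = |v_t − v_c| = |9.538 − 7.140| = 2.398 km/s.

Δv₁ = 2.40 km/s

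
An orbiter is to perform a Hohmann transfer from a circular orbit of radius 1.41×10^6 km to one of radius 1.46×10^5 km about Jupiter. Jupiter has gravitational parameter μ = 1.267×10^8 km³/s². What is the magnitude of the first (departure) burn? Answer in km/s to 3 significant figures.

Δv₁ = 5.37 km/s

Semi-major axis of the transfer orbit: a_t = (1.410×10^6 + 1.460×10^5)/2 = 7.780×10^5 km.
On the circular orbit at r = 1.410×10^6 km, v_c = √(μ/r) = 9.479 km/s.
Transfer-orbit speed at the same r (vis-viva, a = a_t): v_t = √[μ(2/r − 1/a_t)] = 4.106 km/s.
Δv₁ = |v_t − v_c| = |4.106 − 9.479| = 5.373 km/s.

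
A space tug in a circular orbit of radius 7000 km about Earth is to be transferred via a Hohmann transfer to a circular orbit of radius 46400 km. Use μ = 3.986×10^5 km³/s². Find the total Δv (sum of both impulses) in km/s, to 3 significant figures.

Transfer-ellipse semi-major axis a_t = (r₁ + r₂)/2 = (7000 + 46400)/2 = 26700 km.
At r₁ the circular-orbit speed is v₁ = √(μ/r₁) = 7.546 km/s.
On the transfer ellipse at r₁, vis-viva gives v_p = √[μ(2/r₁ − 1/a_t)] = 9.948 km/s.
First burn Δv₁ = |v_p − v₁| = 2.402 km/s.
At r₂, v₂ = √(μ/r₂) = 2.931 km/s.
Transfer-orbit speed at r₂: v_a = √[μ(2/r₂ − 1/a_t)] = 1.501 km/s.
Second burn Δv₂ = |v₂ − v_a| = 1.430 km/s.
Δv = Δv₁ + Δv₂ = 2.402 + 1.430 = 3.832 km/s.

Δv = 3.83 km/s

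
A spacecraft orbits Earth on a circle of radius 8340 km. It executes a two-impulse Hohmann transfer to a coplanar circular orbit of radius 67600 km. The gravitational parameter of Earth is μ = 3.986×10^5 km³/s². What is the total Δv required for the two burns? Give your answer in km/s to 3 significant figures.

Semi-major axis of the transfer orbit: a_t = (8340 + 67600)/2 = 37970 km.
Circular speed at r₁: v₁ = √(μ/r₁) = √(3.986×10^5/8340) = 6.913 km/s.
Transfer-orbit speed at r₁ (vis-viva): v_p = √[μ(2/r₁ − 1/a_t)] = 9.224 km/s.
First burn Δv₁ = |v_p − v₁| = 2.311 km/s.
Circular speed at r₂: v₂ = √(μ/r₂) = 2.428 km/s.
Transfer-orbit speed at r₂: v_a = √[μ(2/r₂ − 1/a_t)] = 1.138 km/s.
Second burn Δv₂ = |v₂ − v_a| = 1.290 km/s.
Δv = Δv₁ + Δv₂ = 2.311 + 1.290 = 3.601 km/s.

Δv = 3.60 km/s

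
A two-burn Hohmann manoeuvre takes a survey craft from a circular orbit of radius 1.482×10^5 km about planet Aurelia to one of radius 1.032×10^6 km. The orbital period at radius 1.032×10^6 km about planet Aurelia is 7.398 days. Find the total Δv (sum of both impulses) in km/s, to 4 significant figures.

From Kepler's third law T² = 4π²r³/μ at r = 1.032×10^6 km, T = 7.398 days = 7.398 × 86400 s = 6.391872×10^5 s: μ = 4π²r³/T² = 1.06204×10^8 km³/s².
The Hohmann ellipse has a_t = (r₁ + r₂)/2 = 5.901×10^5 km.
Circular speed at r₁: v₁ = √(μ/r₁) = √(1.06204×10^8/1.482×10^5) = 26.770 km/s.
Transfer-orbit speed at r₁ (vis-viva): v_p = √[μ(2/r₁ − 1/a_t)] = 35.402 km/s.
First burn Δv₁ = |v_p − v₁| = 8.632 km/s.
Circular speed at r₂: v₂ = √(μ/r₂) = 10.145 km/s.
Transfer-orbit speed at r₂: v_a = √[μ(2/r₂ − 1/a_t)] = 5.0839 km/s.
Second burn Δv₂ = |v₂ − v_a| = 5.061 km/s.
Total Δv = Δv₁ + Δv₂ = 13.69 km/s.

Δv = 13.69 km/s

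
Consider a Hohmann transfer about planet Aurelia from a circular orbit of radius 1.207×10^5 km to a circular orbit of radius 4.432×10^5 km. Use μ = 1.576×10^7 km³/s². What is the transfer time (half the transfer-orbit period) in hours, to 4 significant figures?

Transfer-ellipse semi-major axis a_t = (r₁ + r₂)/2 = (1.207×10^5 + 4.432×10^5)/2 = 2.8195×10^5 km.
Transfer time t = π√(a_t³/μ) = π√((2.8195×10^5)³ / 1.576×10^7) = 1.1848×10^5 s.
Converting: 1.1848×10^5 s ÷ 3600 s/hour = 32.91 hours.

t = 32.91 hours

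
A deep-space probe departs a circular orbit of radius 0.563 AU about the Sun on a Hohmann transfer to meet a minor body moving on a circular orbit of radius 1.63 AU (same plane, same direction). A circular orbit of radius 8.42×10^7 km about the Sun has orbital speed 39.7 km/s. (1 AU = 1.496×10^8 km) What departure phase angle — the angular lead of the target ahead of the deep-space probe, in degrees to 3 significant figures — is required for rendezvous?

From the circular-orbit relation v² = μ/r at r = 8.42×10^7 km: μ = v²r = (39.7)² × 8.42×10^7 = 1.32707×10^11 km³/s².
In km: r₁ = 0.563 × 1.496×10^8 = 8.42248×10^7 km; r₂ = 1.63 × 1.496×10^8 = 2.43848×10^8 km.
Transfer-ellipse semi-major axis a_t = (r₁ + r₂)/2 = (8.42248×10^7 + 2.43848×10^8)/2 = 1.640364×10^8 km.
Transfer time t = π√(a_t³/μ) = 1.8118×10^7 s.
Target angular speed ω₂ = √(μ/r₂³) = 9.5668×10^-8 rad/s.
Angle swept by the target during transfer: ω₂·t = 1.7333 rad = 99.31°.
The deep-space probe traverses 180° on the transfer ellipse, so the target must lead by 180° − 99.31° = 80.7°.

φ = 80.7°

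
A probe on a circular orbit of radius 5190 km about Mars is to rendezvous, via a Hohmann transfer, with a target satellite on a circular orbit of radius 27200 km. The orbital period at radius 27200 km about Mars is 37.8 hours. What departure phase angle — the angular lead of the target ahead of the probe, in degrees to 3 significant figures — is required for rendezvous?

φ = 97.3°

From Kepler's third law T² = 4π²r³/μ at r = 27200 km, T = 37.8 hours = 37.8 × 3600 s = 1.3608×10^5 s: μ = 4π²r³/T² = 42902.0 km³/s².
The Hohmann ellipse has a_t = (r₁ + r₂)/2 = 16195 km.
Transfer time t = π√(a_t³/μ) = 31259.5 s.
The target's mean motion on its circular orbit is ω₂ = √(μ/r₂³) = 4.61727×10^-5 rad/s.
Angle swept by the target during transfer: ω₂·t = 1.44334 rad = 82.70°.
The probe traverses 180° on the transfer ellipse, so the target must lead by 180° − 82.70° = 97.3°.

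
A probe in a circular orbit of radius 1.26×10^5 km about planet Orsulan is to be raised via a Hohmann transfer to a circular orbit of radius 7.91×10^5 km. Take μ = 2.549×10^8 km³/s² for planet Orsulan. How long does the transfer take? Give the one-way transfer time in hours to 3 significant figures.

t = 17.0 hours

Semi-major axis of the transfer orbit: a_t = (1.260×10^5 + 7.910×10^5)/2 = 4.585×10^5 km.
Transfer time t = π√(a_t³/μ) = π√((4.585×10^5)³ / 2.549×10^8) = 61090 s.
Converting: 61090 s ÷ 3600 s/hour = 17.0 hours.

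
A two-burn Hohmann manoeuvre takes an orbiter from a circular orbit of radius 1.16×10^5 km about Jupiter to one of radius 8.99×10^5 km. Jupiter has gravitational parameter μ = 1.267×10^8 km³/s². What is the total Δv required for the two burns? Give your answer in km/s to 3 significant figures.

The Hohmann ellipse has a_t = (r₁ + r₂)/2 = 5.075×10^5 km.
Circular speed at r₁: v₁ = √(μ/r₁) = √(1.267×10^8/1.160×10^5) = 33.049 km/s.
Transfer-orbit speed at r₁ (vis-viva equation): v_p = √[μ(2/r₁ − 1/a_t)] = 43.987 km/s.
First burn Δv₁ = |v_p − v₁| = 10.938 km/s.
Circular speed at r₂: v₂ = √(μ/r₂) = 11.8716 km/s.
Transfer-orbit speed at r₂: v_a = √[μ(2/r₂ − 1/a_t)] = 5.67570 km/s.
Second burn Δv₂ = |v₂ − v_a| = 6.1959 km/s.
Total Δv = Δv₁ + Δv₂ = 17.13 km/s.

Δv = 17.1 km/s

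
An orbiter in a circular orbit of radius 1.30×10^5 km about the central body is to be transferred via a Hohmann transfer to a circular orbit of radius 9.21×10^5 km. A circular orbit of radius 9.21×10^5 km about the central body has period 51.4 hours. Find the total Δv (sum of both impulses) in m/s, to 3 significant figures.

From Kepler's third law T² = 4π²r³/μ at r = 9.21×10^5 km, T = 51.4 hours = 51.4 × 3600 s = 1.8504×10^5 s: μ = 4π²r³/T² = 9.00756×10^8 km³/s².
The Hohmann ellipse has a_t = (r₁ + r₂)/2 = 5.255×10^5 km.
At r₁ the circular-orbit speed is v₁ = √(μ/r₁) = 83.24 km/s.
Transfer-orbit speed at r₁ (vis-viva): v_p = √[μ(2/r₁ − 1/a_t)] = 110.2 km/s.
First burn Δv₁ = |v_p − v₁| = 26.96 km/s.
At r₂, v₂ = √(μ/r₂) = 31.27 km/s.
Transfer-orbit speed at r₂: v_a = √[μ(2/r₂ − 1/a_t)] = 15.55 km/s.
Second burn Δv₂ = |v₂ − v_a| = 15.72 km/s.
Δv = Δv₁ + Δv₂ = 26.96 + 15.72 = 42.68 km/s.

Δv = 42700 m/s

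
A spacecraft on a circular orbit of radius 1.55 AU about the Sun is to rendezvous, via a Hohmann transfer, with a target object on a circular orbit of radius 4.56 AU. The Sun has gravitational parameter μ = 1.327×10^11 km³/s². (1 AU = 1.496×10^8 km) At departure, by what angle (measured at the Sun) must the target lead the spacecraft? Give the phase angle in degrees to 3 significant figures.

φ = 81.3°

In km: r₁ = 1.55 × 1.496×10^8 = 2.3188×10^8 km; r₂ = 4.56 × 1.496×10^8 = 6.82176×10^8 km.
Semi-major axis of the transfer orbit: a_t = (2.3188×10^8 + 6.82176×10^8)/2 = 4.57028×10^8 km.
The half-period of the transfer ellipse is t = π√(a_t³/μ) = 8.42614×10^7 s.
Target angular speed ω₂ = √(μ/r₂³) = 2.04452×10^-8 rad/s.
Angle swept by the target during transfer: ω₂·t = 1.72274 rad = 98.71°.
The spacecraft traverses 180° on the transfer ellipse, so the target must lead by 180° − 98.71° = 81.3°.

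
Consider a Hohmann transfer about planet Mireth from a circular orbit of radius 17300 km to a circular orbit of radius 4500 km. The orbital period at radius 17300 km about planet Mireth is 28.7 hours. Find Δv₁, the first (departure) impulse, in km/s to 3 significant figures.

From Kepler's third law T² = 4π²r³/μ at r = 17300 km, T = 28.7 hours = 28.7 × 3600 s = 1.0332×10^5 s: μ = 4π²r³/T² = 19148.3 km³/s².
The Hohmann ellipse has a_t = (r₁ + r₂)/2 = 10900 km.
On the circular orbit at r = 17300 km, v_c = √(μ/r) = 1.0521 km/s.
Transfer-orbit speed at the same r (vis-viva, a = a_t): v_t = √[μ(2/r − 1/a_t)] = 0.67598 km/s.
Δv₁ = |v_t − v_c| = |0.67598 − 1.0521| = 0.3761 km/s.

Δv₁ = 0.376 km/s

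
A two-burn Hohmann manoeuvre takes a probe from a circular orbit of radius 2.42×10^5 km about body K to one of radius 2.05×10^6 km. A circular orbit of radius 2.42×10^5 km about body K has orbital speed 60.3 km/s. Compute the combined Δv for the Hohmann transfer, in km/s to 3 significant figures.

From the circular-orbit relation v² = μ/r at r = 2.42×10^5 km: μ = v²r = (60.3)² × 2.42×10^5 = 8.79934×10^8 km³/s².
Semi-major axis of the transfer orbit: a_t = (2.420×10^5 + 2.050×10^6)/2 = 1.146×10^6 km.
At r₁ the circular-orbit speed is v₁ = √(μ/r₁) = 60.30 km/s.
Transfer-orbit speed at r₁ (vis-viva): v_p = √[μ(2/r₁ − 1/a_t)] = 80.65 km/s.
First burn Δv₁ = |v_p − v₁| = 20.35 km/s.
Circular speed at r₂: v₂ = √(μ/r₂) = 20.72 km/s.
Transfer-orbit speed at r₂: v_a = √[μ(2/r₂ − 1/a_t)] = 9.521 km/s.
Second burn Δv₂ = |v₂ − v_a| = 11.20 km/s.
Total Δv = Δv₁ + Δv₂ = 31.55 km/s.

Δv = 31.5 km/s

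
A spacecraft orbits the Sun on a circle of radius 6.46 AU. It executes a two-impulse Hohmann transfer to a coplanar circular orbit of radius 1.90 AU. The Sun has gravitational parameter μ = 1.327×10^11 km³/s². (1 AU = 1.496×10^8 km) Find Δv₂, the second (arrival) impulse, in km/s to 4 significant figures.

Δv₂ = 5.254 km/s

In km: r₁ = 6.46 × 1.496×10^8 = 9.66416×10^8 km; r₂ = 1.90 × 1.496×10^8 = 2.8424×10^8 km.
The Hohmann ellipse has a_t = (r₁ + r₂)/2 = 6.25328×10^8 km.
Circular speed at r = 2.8424×10^8 km: v_c = √(μ/r) = 21.607 km/s.
Vis-viva on the transfer ellipse at r = 2.8424×10^8 km gives v_t = √[μ(2/r − 1/a_t)] = 26.861 km/s.
Δv₂ = |v_t − v_c| = |26.861 − 21.607| = 5.254 km/s.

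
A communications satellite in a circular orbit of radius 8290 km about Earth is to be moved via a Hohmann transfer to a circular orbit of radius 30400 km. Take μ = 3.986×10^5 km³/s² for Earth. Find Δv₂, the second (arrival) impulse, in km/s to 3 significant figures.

Δv₂ = 1.25 km/s

Transfer-ellipse semi-major axis a_t = (r₁ + r₂)/2 = (8290 + 30400)/2 = 19345 km.
On the circular orbit at r = 30400 km, v_c = √(μ/r) = 3.621 km/s.
Transfer-orbit speed at the same r (vis-viva, a = a_t): v_t = √[μ(2/r − 1/a_t)] = 2.370 km/s.
Δv₂ = |v_t − v_c| = |2.370 − 3.621| = 1.251 km/s.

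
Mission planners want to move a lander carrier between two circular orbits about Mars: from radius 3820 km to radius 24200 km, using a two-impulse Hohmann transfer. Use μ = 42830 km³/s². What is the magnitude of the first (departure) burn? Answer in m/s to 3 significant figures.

Δv₁ = 1050 m/s

Semi-major axis of the transfer orbit: a_t = (3820 + 24200)/2 = 14010 km.
On the circular orbit at r = 3820 km, v_c = √(μ/r) = 3.3484 km/s.
Transfer-orbit speed at the same r (vis-viva, a = a_t): v_t = √[μ(2/r − 1/a_t)] = 4.4008 km/s.
Δv₁ = |v_t − v_c| = |4.4008 − 3.3484| = 1.052 km/s.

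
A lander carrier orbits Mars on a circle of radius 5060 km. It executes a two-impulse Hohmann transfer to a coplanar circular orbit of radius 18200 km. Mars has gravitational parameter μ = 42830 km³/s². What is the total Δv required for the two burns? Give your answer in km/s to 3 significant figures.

Δv = 1.25 km/s

Semi-major axis of the transfer orbit: a_t = (5060 + 18200)/2 = 11630 km.
Circular speed at r₁: v₁ = √(μ/r₁) = √(42830/5060) = 2.909369 km/s.
On the transfer ellipse at r₁, vis-viva gives v_p = √[μ(2/r₁ − 1/a_t)] = 3.639524 km/s.
First burn Δv₁ = |v_p − v₁| = 0.7302 km/s.
At r₂, v₂ = √(μ/r₂) = 1.53405 km/s.
Transfer-orbit speed at r₂: v_a = √[μ(2/r₂ − 1/a_t)] = 1.01187 km/s.
Second burn Δv₂ = |v₂ − v_a| = 0.5222 km/s.
Total Δv = Δv₁ + Δv₂ = 1.252 km/s.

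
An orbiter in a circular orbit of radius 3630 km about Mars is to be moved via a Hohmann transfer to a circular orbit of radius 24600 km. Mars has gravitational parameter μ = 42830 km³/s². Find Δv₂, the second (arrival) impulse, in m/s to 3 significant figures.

Δv₂ = 650 m/s

The Hohmann ellipse has a_t = (r₁ + r₂)/2 = 14115 km.
On the circular orbit at r = 24600 km, v_c = √(μ/r) = 1.31949 km/s.
Vis-viva on the transfer ellipse at r = 24600 km gives v_t = √[μ(2/r − 1/a_t)] = 0.669144 km/s.
Δv₂ = |v_t − v_c| = |0.669144 − 1.31949| = 0.6503 km/s.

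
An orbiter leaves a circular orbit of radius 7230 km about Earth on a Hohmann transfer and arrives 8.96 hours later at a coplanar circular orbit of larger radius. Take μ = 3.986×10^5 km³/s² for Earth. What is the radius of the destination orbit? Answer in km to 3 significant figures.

Transfer time t = 8.96 hours = 32256 s, and t = π√(a_t³/μ).
So a_t = (μ t²/π²)^(1/3) = (3.986×10^5 × (32256)² / π²)^(1/3) = 34766 km.
Since a_t = (r₁ + r₂)/2, r₂ = 2a_t − r₁ = 2×34766 − 7230 = 62302 km.

r₂ = 62300 km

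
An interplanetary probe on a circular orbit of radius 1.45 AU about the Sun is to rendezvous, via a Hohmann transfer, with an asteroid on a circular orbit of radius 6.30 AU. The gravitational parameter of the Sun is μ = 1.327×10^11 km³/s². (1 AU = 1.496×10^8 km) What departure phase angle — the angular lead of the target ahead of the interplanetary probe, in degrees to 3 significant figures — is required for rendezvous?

In km: r₁ = 1.45 × 1.496×10^8 = 2.1692×10^8 km; r₂ = 6.30 × 1.496×10^8 = 9.4248×10^8 km.
The Hohmann ellipse has a_t = (r₁ + r₂)/2 = 5.797×10^8 km.
Transfer time t = π√(a_t³/μ) = 1.2037×10^8 s.
The target's mean motion on its circular orbit is ω₂ = √(μ/r₂³) = 1.2590×10^-8 rad/s.
Angle swept by the target during transfer: ω₂·t = 1.5155 rad = 86.83°.
The interplanetary probe traverses 180° on the transfer ellipse, so the target must lead by 180° − 86.83° = 93.2°.

φ = 93.2°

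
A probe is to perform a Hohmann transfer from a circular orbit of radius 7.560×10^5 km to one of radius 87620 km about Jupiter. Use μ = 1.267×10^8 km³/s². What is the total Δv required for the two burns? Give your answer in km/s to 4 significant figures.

Δv = 19.93 km/s

The Hohmann ellipse has a_t = (r₁ + r₂)/2 = 4.2181×10^5 km.
At r₁ the circular-orbit speed is v₁ = √(μ/r₁) = 12.946 km/s.
On the transfer ellipse at r₁, vis-viva equation gives v_a = √[μ(2/r₁ − 1/a_t)] = 5.9003 km/s.
First burn Δv₁ = |v_a − v₁| = 7.046 km/s.
Circular speed at r₂: v₂ = √(μ/r₂) = 38.03 km/s.
Transfer-orbit speed at r₂: v_p = √[μ(2/r₂ − 1/a_t)] = 50.91 km/s.
Second burn Δv₂ = |v₂ − v_p| = 12.88 km/s.
Total Δv = Δv₁ + Δv₂ = 19.93 km/s.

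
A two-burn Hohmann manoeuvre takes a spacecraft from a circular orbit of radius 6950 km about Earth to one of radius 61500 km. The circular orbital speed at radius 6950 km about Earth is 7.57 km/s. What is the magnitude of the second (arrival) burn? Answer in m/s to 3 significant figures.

Δv₂ = 1400 m/s

From the circular-orbit relation v² = μ/r at r = 6950 km: μ = v²r = (7.57)² × 6950 = 3.98269×10^5 km³/s².
The Hohmann ellipse has a_t = (r₁ + r₂)/2 = 34225 km.
On the circular orbit at r = 61500 km, v_c = √(μ/r) = 2.545 km/s.
Vis-viva on the transfer ellipse at r = 61500 km gives v_t = √[μ(2/r − 1/a_t)] = 1.147 km/s.
Δv₂ = |v_t − v_c| = |1.147 − 2.545| = 1.398 km/s.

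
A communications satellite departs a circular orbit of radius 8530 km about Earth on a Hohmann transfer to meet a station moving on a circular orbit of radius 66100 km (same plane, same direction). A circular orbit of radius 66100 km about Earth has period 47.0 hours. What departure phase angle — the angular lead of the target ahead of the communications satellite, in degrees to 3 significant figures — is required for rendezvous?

From Kepler's third law T² = 4π²r³/μ at r = 66100 km, T = 47.0 hours = 47.0 × 3600 s = 1.692×10^5 s: μ = 4π²r³/T² = 3.98257×10^5 km³/s².
Transfer-ellipse semi-major axis a_t = (r₁ + r₂)/2 = (8530 + 66100)/2 = 37315 km.
The half-period of the transfer ellipse is t = π√(a_t³/μ) = 35883 s.
Target angular speed ω₂ = √(μ/r₂³) = 3.7135×10^-5 rad/s.
Angle swept by the target during transfer: ω₂·t = 1.3325 rad = 76.35°.
The communications satellite traverses 180° on the transfer ellipse, so the target must lead by 180° − 76.35° = 104°.

φ = 104°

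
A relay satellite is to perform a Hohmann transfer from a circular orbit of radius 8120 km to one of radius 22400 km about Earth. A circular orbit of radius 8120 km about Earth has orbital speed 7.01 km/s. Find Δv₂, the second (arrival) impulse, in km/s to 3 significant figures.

Δv₂ = 1.14 km/s

From the circular-orbit relation v² = μ/r at r = 8120 km: μ = v²r = (7.01)² × 8120 = 3.99018×10^5 km³/s².
The Hohmann ellipse has a_t = (r₁ + r₂)/2 = 15260 km.
On the circular orbit at r = 22400 km, v_c = √(μ/r) = 4.221 km/s.
Transfer-orbit speed at the same r (vis-viva, a = a_t): v_t = √[μ(2/r − 1/a_t)] = 3.079 km/s.
Δv₂ = |v_t − v_c| = |3.079 − 4.221| = 1.142 km/s.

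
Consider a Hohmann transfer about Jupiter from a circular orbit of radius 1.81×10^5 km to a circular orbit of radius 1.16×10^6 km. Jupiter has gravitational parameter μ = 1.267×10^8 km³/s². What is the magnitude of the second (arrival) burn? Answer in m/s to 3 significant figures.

Transfer-ellipse semi-major axis a_t = (r₁ + r₂)/2 = (1.810×10^5 + 1.160×10^6)/2 = 6.705×10^5 km.
Circular speed at r = 1.160×10^6 km: v_c = √(μ/r) = 10.451 km/s.
Transfer-orbit speed at the same r (vis-viva, a = a_t): v_t = √[μ(2/r − 1/a_t)] = 5.4300 km/s.
Δv₂ = |v_t − v_c| = |5.4300 − 10.451| = 5.021 km/s.

Δv₂ = 5020 m/s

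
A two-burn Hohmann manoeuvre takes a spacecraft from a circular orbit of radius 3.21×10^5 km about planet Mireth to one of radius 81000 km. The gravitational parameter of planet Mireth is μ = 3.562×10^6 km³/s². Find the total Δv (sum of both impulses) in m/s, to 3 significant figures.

Semi-major axis of the transfer orbit: a_t = (3.210×10^5 + 81000)/2 = 2.010×10^5 km.
At r₁ the circular-orbit speed is v₁ = √(μ/r₁) = 3.331 km/s.
Transfer-orbit speed at r₁ (vis-viva): v_a = √[μ(2/r₁ − 1/a_t)] = 2.115 km/s.
First burn Δv₁ = |v_a − v₁| = 1.216 km/s.
At r₂, v₂ = √(μ/r₂) = 6.631 km/s.
Transfer-orbit speed at r₂: v_p = √[μ(2/r₂ − 1/a_t)] = 8.380 km/s.
Second burn Δv₂ = |v₂ − v_p| = 1.749 km/s.
Total Δv = Δv₁ + Δv₂ = 2.965 km/s.

Δv = 2970 m/s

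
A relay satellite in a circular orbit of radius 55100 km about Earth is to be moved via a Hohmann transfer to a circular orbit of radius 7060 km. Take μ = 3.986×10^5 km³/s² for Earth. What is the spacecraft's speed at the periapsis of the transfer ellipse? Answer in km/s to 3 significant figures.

v = 10.0 km/s

Transfer-ellipse semi-major axis a_t = (r₁ + r₂)/2 = (55100 + 7060)/2 = 31080 km.
At periapsis, r = 7060 km.
Vis-viva: v = √[μ(2/r − 1/a_t)] = √[3.986×10^5 × (2/7060 − 1/31080)] = 10.00 km/s.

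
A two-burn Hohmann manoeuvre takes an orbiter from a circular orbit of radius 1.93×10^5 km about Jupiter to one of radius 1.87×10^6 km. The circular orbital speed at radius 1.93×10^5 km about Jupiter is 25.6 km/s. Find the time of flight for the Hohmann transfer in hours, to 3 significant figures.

t = 81.3 hours

From the circular-orbit relation v² = μ/r at r = 1.93×10^5 km: μ = v²r = (25.6)² × 1.93×10^5 = 1.26484×10^8 km³/s².
Transfer-ellipse semi-major axis a_t = (r₁ + r₂)/2 = (1.930×10^5 + 1.870×10^6)/2 = 1.0315×10^6 km.
Half the transfer-orbit period gives t = π√(a_t³/μ) = 2.926×10^5 s.
Converting: 2.926×10^5 s ÷ 3600 s/hour = 81.3 hours.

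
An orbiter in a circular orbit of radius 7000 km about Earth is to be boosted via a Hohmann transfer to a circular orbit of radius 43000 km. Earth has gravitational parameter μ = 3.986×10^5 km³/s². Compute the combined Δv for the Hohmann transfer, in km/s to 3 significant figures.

Δv = 3.78 km/s

Transfer-ellipse semi-major axis a_t = (r₁ + r₂)/2 = (7000 + 43000)/2 = 25000 km.
Circular speed at r₁: v₁ = √(μ/r₁) = √(3.986×10^5/7000) = 7.54605 km/s.
Transfer-orbit speed at r₁ (v² = μ(2/r − 1/a)): v_p = √[μ(2/r₁ − 1/a_t)] = 9.89655 km/s.
First burn Δv₁ = |v_p − v₁| = 2.3505 km/s.
Circular speed at r₂: v₂ = √(μ/r₂) = 3.04463 km/s.
Transfer-orbit speed at r₂: v_a = √[μ(2/r₂ − 1/a_t)] = 1.61107 km/s.
Second burn Δv₂ = |v₂ − v_a| = 1.4336 km/s.
Total Δv = Δv₁ + Δv₂ = 3.784 km/s.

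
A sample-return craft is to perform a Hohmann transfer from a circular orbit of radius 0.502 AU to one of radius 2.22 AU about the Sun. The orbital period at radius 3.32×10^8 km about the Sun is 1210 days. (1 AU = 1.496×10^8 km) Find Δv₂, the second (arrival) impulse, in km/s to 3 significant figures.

Δv₂ = 7.83 km/s

From Kepler's third law T² = 4π²r³/μ at r = 3.32×10^8 km, T = 1210 days = 1210 × 86400 s = 1.04544×10^8 s: μ = 4π²r³/T² = 1.32183×10^11 km³/s².
In km: r₁ = 0.502 × 1.496×10^8 = 7.50992×10^7 km; r₂ = 2.22 × 1.496×10^8 = 3.32112×10^8 km.
The Hohmann ellipse has a_t = (r₁ + r₂)/2 = 2.036056×10^8 km.
On the circular orbit at r = 3.32112×10^8 km, v_c = √(μ/r) = 19.950 km/s.
Transfer-orbit speed at the same r (vis-viva, a = a_t): v_t = √[μ(2/r − 1/a_t)] = 12.116 km/s.
Δv₂ = |v_t − v_c| = |12.116 − 19.950| = 7.834 km/s.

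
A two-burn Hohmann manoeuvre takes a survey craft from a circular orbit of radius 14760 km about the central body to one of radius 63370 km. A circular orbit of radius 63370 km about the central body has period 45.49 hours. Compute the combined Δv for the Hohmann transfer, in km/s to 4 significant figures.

From Kepler's third law T² = 4π²r³/μ at r = 63370 km, T = 45.49 hours = 45.49 × 3600 s = 1.63764×10^5 s: μ = 4π²r³/T² = 3.74605×10^5 km³/s².
Transfer-ellipse semi-major axis a_t = (r₁ + r₂)/2 = (14760 + 63370)/2 = 39065 km.
Circular speed at r₁: v₁ = √(μ/r₁) = √(3.74605×10^5/14760) = 5.0378 km/s.
Transfer-orbit speed at r₁ (vis-viva): v_p = √[μ(2/r₁ − 1/a_t)] = 6.4164 km/s.
First burn Δv₁ = |v_p − v₁| = 1.3786 km/s.
At r₂, v₂ = √(μ/r₂) = 2.431337 km/s.
Transfer-orbit speed at r₂: v_a = √[μ(2/r₂ − 1/a_t)] = 1.494495 km/s.
Second burn Δv₂ = |v₂ − v_a| = 0.93684 km/s.
Δv = Δv₁ + Δv₂ = 1.3786 + 0.93684 = 2.315 km/s.

Δv = 2.315 km/s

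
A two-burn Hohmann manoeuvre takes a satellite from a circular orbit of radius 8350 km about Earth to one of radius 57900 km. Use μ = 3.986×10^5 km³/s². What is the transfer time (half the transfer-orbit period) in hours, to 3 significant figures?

t = 8.33 hours

The Hohmann ellipse has a_t = (r₁ + r₂)/2 = 33125 km.
Transfer time t = π√(a_t³/μ) = π√((33125)³ / 3.986×10^5) = 30000 s.
Converting: 30000 s ÷ 3600 s/hour = 8.33 hours.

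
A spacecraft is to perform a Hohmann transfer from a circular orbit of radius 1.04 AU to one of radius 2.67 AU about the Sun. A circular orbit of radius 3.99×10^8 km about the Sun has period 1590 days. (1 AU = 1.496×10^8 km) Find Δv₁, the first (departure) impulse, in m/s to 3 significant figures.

Δv₁ = 5840 m/s

From Kepler's third law T² = 4π²r³/μ at r = 3.99×10^8 km, T = 1590 days = 1590 × 86400 s = 1.37376×10^8 s: μ = 4π²r³/T² = 1.32879×10^11 km³/s².
In km: r₁ = 1.04 × 1.496×10^8 = 1.55584×10^8 km; r₂ = 2.67 × 1.496×10^8 = 3.99432×10^8 km.
The Hohmann ellipse has a_t = (r₁ + r₂)/2 = 2.77508×10^8 km.
On the circular orbit at r = 1.55584×10^8 km, v_c = √(μ/r) = 29.224 km/s.
Transfer-orbit speed at the same r (vis-viva, a = a_t): v_t = √[μ(2/r − 1/a_t)] = 35.061 km/s.
Δv₁ = |v_t − v_c| = |35.061 − 29.224| = 5.837 km/s.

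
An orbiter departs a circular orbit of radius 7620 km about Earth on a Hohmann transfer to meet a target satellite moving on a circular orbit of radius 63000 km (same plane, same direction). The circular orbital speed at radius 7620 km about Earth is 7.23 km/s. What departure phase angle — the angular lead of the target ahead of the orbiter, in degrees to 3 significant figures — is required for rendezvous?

From the circular-orbit relation v² = μ/r at r = 7620 km: μ = v²r = (7.23)² × 7620 = 3.98319×10^5 km³/s².
The Hohmann ellipse has a_t = (r₁ + r₂)/2 = 35310 km.
The half-period of the transfer ellipse is t = π√(a_t³/μ) = 33030 s.
The target's mean motion on its circular orbit is ω₂ = √(μ/r₂³) = 3.991×10^-5 rad/s.
Angle swept by the target during transfer: ω₂·t = 1.3182 rad = 75.53°.
Arrival is 180° from departure on the ellipse, so φ = 180° − 75.53° = 104°.

φ = 104°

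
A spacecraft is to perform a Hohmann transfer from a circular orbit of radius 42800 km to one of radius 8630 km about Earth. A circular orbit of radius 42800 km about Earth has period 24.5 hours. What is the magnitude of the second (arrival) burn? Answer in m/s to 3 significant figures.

Δv₂ = 1970 m/s

From Kepler's third law T² = 4π²r³/μ at r = 42800 km, T = 24.5 hours = 24.5 × 3600 s = 88200 s: μ = 4π²r³/T² = 3.97882×10^5 km³/s².
The Hohmann ellipse has a_t = (r₁ + r₂)/2 = 25715 km.
On the circular orbit at r = 8630 km, v_c = √(μ/r) = 6.790 km/s.
Transfer-orbit speed at the same r (vis-viva, a = a_t): v_t = √[μ(2/r − 1/a_t)] = 8.760 km/s.
Δv₂ = |v_t − v_c| = |8.760 − 6.790| = 1.970 km/s.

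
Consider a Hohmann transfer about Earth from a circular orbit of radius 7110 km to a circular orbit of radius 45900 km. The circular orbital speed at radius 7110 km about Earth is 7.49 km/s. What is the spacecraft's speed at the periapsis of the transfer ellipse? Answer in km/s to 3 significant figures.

From the circular-orbit relation v² = μ/r at r = 7110 km: μ = v²r = (7.49)² × 7110 = 3.98872×10^5 km³/s².
Semi-major axis of the transfer orbit: a_t = (7110 + 45900)/2 = 26505 km.
At periapsis, r = 7110 km.
Applying v² = μ(2/r − 1/a_t): v = 9.857 km/s.

v = 9.86 km/s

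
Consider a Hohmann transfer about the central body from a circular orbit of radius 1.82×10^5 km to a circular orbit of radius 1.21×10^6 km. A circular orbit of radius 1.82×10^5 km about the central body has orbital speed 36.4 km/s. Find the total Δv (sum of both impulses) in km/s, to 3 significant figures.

From the circular-orbit relation v² = μ/r at r = 1.82×10^5 km: μ = v²r = (36.4)² × 1.82×10^5 = 2.41143×10^8 km³/s².
The Hohmann ellipse has a_t = (r₁ + r₂)/2 = 6.960×10^5 km.
At r₁ the circular-orbit speed is v₁ = √(μ/r₁) = 36.40 km/s.
On the transfer ellipse at r₁, vis-viva equation gives v_p = √[μ(2/r₁ − 1/a_t)] = 47.99 km/s.
First burn Δv₁ = |v_p − v₁| = 11.59 km/s.
Circular speed at r₂: v₂ = √(μ/r₂) = 14.117 km/s.
Transfer-orbit speed at r₂: v_a = √[μ(2/r₂ − 1/a_t)] = 7.2190 km/s.
Second burn Δv₂ = |v₂ − v_a| = 6.898 km/s.
Total Δv = Δv₁ + Δv₂ = 18.49 km/s.

Δv = 18.5 km/s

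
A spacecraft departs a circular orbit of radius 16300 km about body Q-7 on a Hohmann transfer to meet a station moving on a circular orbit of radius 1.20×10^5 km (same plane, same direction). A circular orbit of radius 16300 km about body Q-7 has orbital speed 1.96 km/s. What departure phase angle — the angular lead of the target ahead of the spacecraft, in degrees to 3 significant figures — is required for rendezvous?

From the circular-orbit relation v² = μ/r at r = 16300 km: μ = v²r = (1.96)² × 16300 = 62618.1 km³/s².
Transfer-ellipse semi-major axis a_t = (r₁ + r₂)/2 = (16300 + 1.200×10^5)/2 = 68150 km.
Transfer time t = π√(a_t³/μ) = 2.23357×10^5 s.
The target's mean motion on its circular orbit is ω₂ = √(μ/r₂³) = 6.01974×10^-6 rad/s.
Angle swept by the target during transfer: ω₂·t = 1.34455 rad = 77.04°.
Arrival is 180° from departure on the ellipse, so φ = 180° − 77.04° = 103°.

φ = 103°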